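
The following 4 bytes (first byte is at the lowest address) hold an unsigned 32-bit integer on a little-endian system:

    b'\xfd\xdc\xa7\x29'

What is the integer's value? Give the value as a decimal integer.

698866941

Little-endian: lowest address holds the least-significant byte.
Reassemble most-significant byte first: 29 A7 DC FD → 0x29A7DCFD.
0x29A7DCFD = 698866941.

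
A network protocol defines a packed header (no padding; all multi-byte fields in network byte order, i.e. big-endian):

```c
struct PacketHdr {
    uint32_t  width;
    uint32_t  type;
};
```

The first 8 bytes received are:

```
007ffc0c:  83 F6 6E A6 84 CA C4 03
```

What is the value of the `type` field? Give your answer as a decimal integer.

`type` follows `width` (4 bytes), so it starts at byte offset 4 and occupies 4 bytes.
Bytes at offsets 4..7: 84 CA C4 03.
In big-endian order the high byte comes first in memory.
The bytes are already most-significant first: 0x84CAC403.
0x84CAC403 = 2227880963.

2227880963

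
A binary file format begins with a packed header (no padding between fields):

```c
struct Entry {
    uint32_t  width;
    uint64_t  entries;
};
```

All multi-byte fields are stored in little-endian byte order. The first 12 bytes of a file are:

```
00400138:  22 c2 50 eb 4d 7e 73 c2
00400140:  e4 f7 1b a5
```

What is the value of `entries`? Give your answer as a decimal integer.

11897375402516250189

`entries` follows `width` (4 bytes), so it starts at byte offset 4 and occupies 8 bytes.
Bytes at offsets 4..11: 4D 7E 73 C2 E4 F7 1B A5.
In little-endian order the low byte comes first in memory.
Reassemble most-significant byte first: A5 1B F7 E4 C2 73 7E 4D → 0xA51BF7E4C2737E4D.
0xA51BF7E4C2737E4D = 11897375402516250189.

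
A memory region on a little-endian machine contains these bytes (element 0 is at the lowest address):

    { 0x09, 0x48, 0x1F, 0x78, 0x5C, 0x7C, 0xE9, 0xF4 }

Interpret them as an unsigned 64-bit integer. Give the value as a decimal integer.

17647773351422150665

In little-endian order the low byte comes first in memory.
Reassemble most-significant byte first: F4 E9 7C 5C 78 1F 48 09 → 0xF4E97C5C781F4809.
0xF4E97C5C781F4809 = 17647773351422150665.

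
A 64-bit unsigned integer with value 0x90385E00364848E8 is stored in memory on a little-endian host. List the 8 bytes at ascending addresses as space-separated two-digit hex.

Split into bytes (most-significant first): 90 38 5E 00 36 48 48 E8.
In little-endian order the low byte comes first in memory.
So at ascending addresses the bytes are E8 48 48 36 00 5E 38 90.

E8 48 48 36 00 5E 38 90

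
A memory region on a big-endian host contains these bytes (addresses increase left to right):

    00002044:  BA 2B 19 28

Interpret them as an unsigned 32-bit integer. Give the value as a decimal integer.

Big-endian stores the most-significant byte at the lowest address.
The bytes are already most-significant first: 0xBA2B1928.
0xBA2B1928 = 3123386664.

3123386664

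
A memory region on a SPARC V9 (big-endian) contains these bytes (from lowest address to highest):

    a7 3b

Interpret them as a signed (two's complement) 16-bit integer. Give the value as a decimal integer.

In big-endian order the high byte comes first in memory.
The bytes are already most-significant first: 0xA73B.
Top bit is set, so as a signed 16-bit value this is 0xA73B − 2^16 = -22725.

-22725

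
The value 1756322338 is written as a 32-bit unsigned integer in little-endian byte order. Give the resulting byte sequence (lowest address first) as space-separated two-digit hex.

22 5A AF 68

1756322338 in hexadecimal, padded to 32 bits, is 0x68AF5A22.
Split into bytes (most-significant first): 68 AF 5A 22.
In little-endian order the low byte comes first in memory.
So at ascending addresses the bytes are 22 5A AF 68.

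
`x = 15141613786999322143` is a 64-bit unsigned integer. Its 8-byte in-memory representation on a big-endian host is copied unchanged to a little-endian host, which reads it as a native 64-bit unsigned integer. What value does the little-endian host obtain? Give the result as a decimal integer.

2267070915715080658

15141613786999322143 in 64-bit hexadecimal is 0xD221D183FC40761F.
Stored big-endian, the bytes at ascending addresses are D2 21 D1 83 FC 40 76 1F.
Read back as little-endian, the first byte is least significant, giving 0x1F7640FC83D121D2.
0x1F7640FC83D121D2 = 2267070915715080658.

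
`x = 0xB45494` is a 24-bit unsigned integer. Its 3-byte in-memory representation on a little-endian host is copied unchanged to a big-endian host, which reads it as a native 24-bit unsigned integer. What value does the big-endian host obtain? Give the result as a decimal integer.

9721012

Stored little-endian, the bytes at ascending addresses are 94 54 B4.
Read back as big-endian, the last byte is least significant, giving 0x9454B4.
0x9454B4 = 9721012.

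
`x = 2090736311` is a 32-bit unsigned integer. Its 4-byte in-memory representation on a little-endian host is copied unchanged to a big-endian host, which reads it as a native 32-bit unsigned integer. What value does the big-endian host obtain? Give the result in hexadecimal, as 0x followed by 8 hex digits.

0xB71A9E7C

2090736311 in 32-bit hexadecimal is 0x7C9E1AB7.
Stored little-endian, the bytes at ascending addresses are B7 1A 9E 7C.
Read back as big-endian, the last byte is least significant, giving 0xB71A9E7C.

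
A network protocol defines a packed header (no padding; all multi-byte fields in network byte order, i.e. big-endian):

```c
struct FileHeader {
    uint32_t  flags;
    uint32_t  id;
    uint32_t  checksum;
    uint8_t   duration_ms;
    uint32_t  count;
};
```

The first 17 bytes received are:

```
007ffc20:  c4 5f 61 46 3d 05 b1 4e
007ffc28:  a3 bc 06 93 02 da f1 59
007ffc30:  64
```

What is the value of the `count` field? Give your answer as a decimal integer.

3673250148

`count` follows `flags` (4 B), `id` (4 B), `checksum` (4 B), `duration_ms` (1 B), so it starts at offset 4 + 4 + 4 + 1 = 13 and occupies 4 bytes.
Bytes at offsets 13..16: DA F1 59 64.
In big-endian order the high byte comes first in memory.
The bytes are already most-significant first: 0xDAF15964.
0xDAF15964 = 3673250148.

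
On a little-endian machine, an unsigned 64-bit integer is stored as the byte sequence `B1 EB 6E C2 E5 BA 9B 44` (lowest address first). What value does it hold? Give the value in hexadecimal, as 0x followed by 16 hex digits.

Little-endian stores the least-significant byte at the lowest address.
Reassemble most-significant byte first: 44 9B BA E5 C2 6E EB B1 → 0x449BBAE5C26EEBB1.

0x449BBAE5C26EEBB1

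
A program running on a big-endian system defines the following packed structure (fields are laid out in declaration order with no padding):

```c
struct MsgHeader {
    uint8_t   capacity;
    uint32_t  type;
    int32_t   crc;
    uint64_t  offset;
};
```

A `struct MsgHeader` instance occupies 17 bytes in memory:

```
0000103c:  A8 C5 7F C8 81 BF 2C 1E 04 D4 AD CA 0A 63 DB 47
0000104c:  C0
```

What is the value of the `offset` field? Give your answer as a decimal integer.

15325127252985464768

`offset` follows `capacity` (1 B), `type` (4 B), `crc` (4 B), so it starts at offset 1 + 4 + 4 = 9 and occupies 8 bytes.
Bytes at offsets 9..16: D4 AD CA 0A 63 DB 47 C0.
Big-endian: lowest address holds the most-significant byte.
The bytes are already most-significant first: 0xD4ADCA0A63DB47C0.
0xD4ADCA0A63DB47C0 = 15325127252985464768.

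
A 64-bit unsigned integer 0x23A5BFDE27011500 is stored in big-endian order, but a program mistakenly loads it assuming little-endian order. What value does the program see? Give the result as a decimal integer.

5912245263377699

Stored big-endian, the bytes at ascending addresses are 23 A5 BF DE 27 01 15 00.
Read back as little-endian, the first byte is least significant, giving 0x00150127DEBFA523.
0x00150127DEBFA523 = 5912245263377699.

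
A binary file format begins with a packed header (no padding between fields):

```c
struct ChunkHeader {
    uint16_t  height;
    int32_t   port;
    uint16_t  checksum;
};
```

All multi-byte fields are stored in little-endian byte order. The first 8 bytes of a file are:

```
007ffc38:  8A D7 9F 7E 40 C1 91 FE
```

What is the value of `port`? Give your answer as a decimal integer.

`port` follows `height` (2 bytes), so it starts at byte offset 2 and occupies 4 bytes.
Bytes at offsets 2..5: 9F 7E 40 C1.
Little-endian stores the least-significant byte at the lowest address.
Reassemble most-significant byte first: C1 40 7E 9F → 0xC1407E9F.
Top bit is set, so as a signed 32-bit value this is 0xC1407E9F − 2^32 = -1052737889.

-1052737889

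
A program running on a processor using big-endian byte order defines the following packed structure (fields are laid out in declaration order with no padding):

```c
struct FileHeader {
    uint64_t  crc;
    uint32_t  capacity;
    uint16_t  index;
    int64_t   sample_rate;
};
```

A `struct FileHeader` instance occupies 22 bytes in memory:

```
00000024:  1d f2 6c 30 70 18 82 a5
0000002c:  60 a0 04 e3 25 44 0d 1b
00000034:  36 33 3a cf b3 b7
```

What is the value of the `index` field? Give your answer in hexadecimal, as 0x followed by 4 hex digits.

0x2544

`index` follows `crc` (8 B), `capacity` (4 B), so it starts at offset 8 + 4 = 12 and occupies 2 bytes.
Bytes at offsets 12..13: 25 44.
Big-endian: lowest address holds the most-significant byte.
The bytes are already most-significant first: 0x2544.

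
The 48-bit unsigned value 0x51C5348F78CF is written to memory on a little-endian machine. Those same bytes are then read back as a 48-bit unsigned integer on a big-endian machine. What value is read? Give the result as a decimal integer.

228116705625425

Stored little-endian, the bytes at ascending addresses are CF 78 8F 34 C5 51.
Read back as big-endian, the last byte is least significant, giving 0xCF788F34C551.
0xCF788F34C551 = 228116705625425.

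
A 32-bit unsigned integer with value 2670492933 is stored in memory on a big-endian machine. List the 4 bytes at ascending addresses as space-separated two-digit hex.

2670492933 in hexadecimal, padded to 32 bits, is 0x9F2C7D05.
Split into bytes (most-significant first): 9F 2C 7D 05.
In big-endian order the high byte comes first in memory.
So the memory order matches the most-significant-first order: 9F 2C 7D 05.

9F 2C 7D 05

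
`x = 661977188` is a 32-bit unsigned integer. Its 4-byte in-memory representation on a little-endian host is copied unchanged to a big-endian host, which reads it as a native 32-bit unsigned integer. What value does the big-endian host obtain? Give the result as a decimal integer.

1694004263

661977188 in 32-bit hexadecimal is 0x2774F864.
Stored little-endian, the bytes at ascending addresses are 64 F8 74 27.
Read back as big-endian, the last byte is least significant, giving 0x64F87427.
0x64F87427 = 1694004263.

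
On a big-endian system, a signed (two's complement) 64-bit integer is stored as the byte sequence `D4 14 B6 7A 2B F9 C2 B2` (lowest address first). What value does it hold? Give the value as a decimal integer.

-3164704002294562126

In big-endian order the high byte comes first in memory.
The bytes are already most-significant first: 0xD414B67A2BF9C2B2.
Top bit is set, so as a signed 64-bit value this is 0xD414B67A2BF9C2B2 − 2^64 = -3164704002294562126.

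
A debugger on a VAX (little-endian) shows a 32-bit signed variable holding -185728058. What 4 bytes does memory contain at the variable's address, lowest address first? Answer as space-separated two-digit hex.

Two's complement of -185728058 in 32 bits: 185728058 = 0x0B11FC3A; invert → 0xF4EE03C5; add 1 → 0xF4EE03C6.
Split into bytes (most-significant first): F4 EE 03 C6.
In little-endian order the low byte comes first in memory.
So at ascending addresses the bytes are C6 03 EE F4.

C6 03 EE F4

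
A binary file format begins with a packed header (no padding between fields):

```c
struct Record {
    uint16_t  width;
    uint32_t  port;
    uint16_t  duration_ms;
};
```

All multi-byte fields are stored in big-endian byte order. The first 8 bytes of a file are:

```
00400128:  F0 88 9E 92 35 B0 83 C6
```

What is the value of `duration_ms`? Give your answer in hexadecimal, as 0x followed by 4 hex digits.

0x83C6

`duration_ms` follows `width` (2 B), `port` (4 B), so it starts at offset 2 + 4 = 6 and occupies 2 bytes.
Bytes at offsets 6..7: 83 C6.
Big-endian: lowest address holds the most-significant byte.
The bytes are already most-significant first: 0x83C6.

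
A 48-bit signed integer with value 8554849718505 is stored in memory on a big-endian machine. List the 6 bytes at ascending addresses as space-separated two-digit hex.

07 C7 D4 C7 50 E9

8554849718505 in hexadecimal, padded to 48 bits, is 0x07C7D4C750E9.
Split into bytes (most-significant first): 07 C7 D4 C7 50 E9.
Big-endian stores the most-significant byte at the lowest address.
So the memory order matches the most-significant-first order: 07 C7 D4 C7 50 E9.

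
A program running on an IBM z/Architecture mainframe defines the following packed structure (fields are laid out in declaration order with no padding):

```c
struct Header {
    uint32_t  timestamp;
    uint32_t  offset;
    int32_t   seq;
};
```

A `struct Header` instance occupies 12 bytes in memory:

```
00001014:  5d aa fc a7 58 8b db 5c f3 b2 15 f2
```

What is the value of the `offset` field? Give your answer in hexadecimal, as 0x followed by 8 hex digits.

0x588BDB5C

`offset` follows `timestamp` (4 bytes), so it starts at byte offset 4 and occupies 4 bytes.
Bytes at offsets 4..7: 58 8B DB 5C.
Big-endian stores the most-significant byte at the lowest address.
The bytes are already most-significant first: 0x588BDB5C.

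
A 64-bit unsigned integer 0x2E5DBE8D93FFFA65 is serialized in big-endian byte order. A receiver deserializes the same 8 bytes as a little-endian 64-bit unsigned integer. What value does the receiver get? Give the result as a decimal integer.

7348466751211724078

Stored big-endian, the bytes at ascending addresses are 2E 5D BE 8D 93 FF FA 65.
Read back as little-endian, the first byte is least significant, giving 0x65FAFF938DBE5D2E.
0x65FAFF938DBE5D2E = 7348466751211724078.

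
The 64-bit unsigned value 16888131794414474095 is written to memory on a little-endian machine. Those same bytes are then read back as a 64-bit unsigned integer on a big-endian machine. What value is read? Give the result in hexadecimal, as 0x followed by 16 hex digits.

0x6F130ECE63B25EEA

16888131794414474095 in 64-bit hexadecimal is 0xEA5EB263CE0E136F.
Stored little-endian, the bytes at ascending addresses are 6F 13 0E CE 63 B2 5E EA.
Read back as big-endian, the last byte is least significant, giving 0x6F130ECE63B25EEA.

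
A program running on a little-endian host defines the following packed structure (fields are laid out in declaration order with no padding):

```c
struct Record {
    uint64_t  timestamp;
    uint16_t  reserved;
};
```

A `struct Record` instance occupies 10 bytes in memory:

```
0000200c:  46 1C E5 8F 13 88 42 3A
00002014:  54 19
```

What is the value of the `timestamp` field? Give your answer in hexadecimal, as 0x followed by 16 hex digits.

`timestamp` is the first field, at byte offset 0, occupying 8 bytes.
Bytes at offsets 0..7: 46 1C E5 8F 13 88 42 3A.
Little-endian stores the least-significant byte at the lowest address.
Reassemble most-significant byte first: 3A 42 88 13 8F E5 1C 46 → 0x3A4288138FE51C46.

0x3A4288138FE51C46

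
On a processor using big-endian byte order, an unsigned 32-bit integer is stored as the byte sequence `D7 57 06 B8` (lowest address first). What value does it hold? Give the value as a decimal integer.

3612804792

Big-endian: lowest address holds the most-significant byte.
The bytes are already most-significant first: 0xD75706B8.
0xD75706B8 = 3612804792.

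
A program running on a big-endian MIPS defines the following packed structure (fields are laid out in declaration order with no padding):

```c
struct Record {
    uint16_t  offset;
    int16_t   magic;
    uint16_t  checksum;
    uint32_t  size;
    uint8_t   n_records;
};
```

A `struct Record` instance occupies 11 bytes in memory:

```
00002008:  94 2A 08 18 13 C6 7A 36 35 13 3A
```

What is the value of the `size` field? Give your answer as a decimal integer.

`size` follows `offset` (2 B), `magic` (2 B), `checksum` (2 B), so it starts at offset 2 + 2 + 2 = 6 and occupies 4 bytes.
Bytes at offsets 6..9: 7A 36 35 13.
Big-endian stores the most-significant byte at the lowest address.
The bytes are already most-significant first: 0x7A363513.
0x7A363513 = 2050372883.

2050372883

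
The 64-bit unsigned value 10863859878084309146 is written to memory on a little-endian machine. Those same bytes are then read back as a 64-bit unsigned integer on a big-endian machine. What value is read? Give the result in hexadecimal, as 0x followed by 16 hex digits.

10863859878084309146 in 64-bit hexadecimal is 0x96C42EFFFAD5709A.
Stored little-endian, the bytes at ascending addresses are 9A 70 D5 FA FF 2E C4 96.
Read back as big-endian, the last byte is least significant, giving 0x9A70D5FAFF2EC496.

0x9A70D5FAFF2EC496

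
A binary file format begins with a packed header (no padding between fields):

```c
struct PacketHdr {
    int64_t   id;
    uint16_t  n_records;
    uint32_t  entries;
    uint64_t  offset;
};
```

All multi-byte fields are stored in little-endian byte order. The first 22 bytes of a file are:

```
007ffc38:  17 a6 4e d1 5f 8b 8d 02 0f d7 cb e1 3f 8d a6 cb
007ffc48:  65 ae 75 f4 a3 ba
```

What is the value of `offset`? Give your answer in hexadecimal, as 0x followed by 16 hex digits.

`offset` follows `id` (8 B), `n_records` (2 B), `entries` (4 B), so it starts at offset 8 + 2 + 4 = 14 and occupies 8 bytes.
Bytes at offsets 14..21: A6 CB 65 AE 75 F4 A3 BA.
Little-endian stores the least-significant byte at the lowest address.
Reassemble most-significant byte first: BA A3 F4 75 AE 65 CB A6 → 0xBAA3F475AE65CBA6.

0xBAA3F475AE65CBA6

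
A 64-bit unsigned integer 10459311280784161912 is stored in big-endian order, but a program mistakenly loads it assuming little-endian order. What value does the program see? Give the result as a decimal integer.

8663906084432389777

10459311280784161912 in 64-bit hexadecimal is 0x9126F031AE603C78.
Stored big-endian, the bytes at ascending addresses are 91 26 F0 31 AE 60 3C 78.
Read back as little-endian, the first byte is least significant, giving 0x783C60AE31F02691.
0x783C60AE31F02691 = 8663906084432389777.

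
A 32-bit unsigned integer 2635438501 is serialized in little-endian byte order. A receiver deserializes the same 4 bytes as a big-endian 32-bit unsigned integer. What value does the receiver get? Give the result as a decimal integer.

2778273181

2635438501 in 32-bit hexadecimal is 0x9D1599A5.
Stored little-endian, the bytes at ascending addresses are A5 99 15 9D.
Read back as big-endian, the last byte is least significant, giving 0xA599159D.
0xA599159D = 2778273181.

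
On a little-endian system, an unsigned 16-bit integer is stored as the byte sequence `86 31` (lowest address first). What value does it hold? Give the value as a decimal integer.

Little-endian stores the least-significant byte at the lowest address.
Reassemble most-significant byte first: 31 86 → 0x3186.
0x3186 = 12678.

12678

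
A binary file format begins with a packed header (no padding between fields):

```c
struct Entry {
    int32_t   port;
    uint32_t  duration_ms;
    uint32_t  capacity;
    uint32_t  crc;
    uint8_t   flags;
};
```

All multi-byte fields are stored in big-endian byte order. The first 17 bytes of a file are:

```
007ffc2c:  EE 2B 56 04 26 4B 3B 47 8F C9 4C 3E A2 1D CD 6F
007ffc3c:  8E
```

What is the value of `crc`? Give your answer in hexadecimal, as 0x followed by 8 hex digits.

0xA21DCD6F

`crc` follows `port` (4 B), `duration_ms` (4 B), `capacity` (4 B), so it starts at offset 4 + 4 + 4 = 12 and occupies 4 bytes.
Bytes at offsets 12..15: A2 1D CD 6F.
Big-endian: lowest address holds the most-significant byte.
The bytes are already most-significant first: 0xA21DCD6F.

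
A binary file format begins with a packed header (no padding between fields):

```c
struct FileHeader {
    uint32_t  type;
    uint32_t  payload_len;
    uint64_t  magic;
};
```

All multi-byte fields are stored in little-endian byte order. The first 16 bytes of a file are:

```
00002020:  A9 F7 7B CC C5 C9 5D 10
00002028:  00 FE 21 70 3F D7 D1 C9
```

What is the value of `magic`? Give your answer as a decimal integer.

`magic` follows `type` (4 B), `payload_len` (4 B), so it starts at offset 4 + 4 = 8 and occupies 8 bytes.
Bytes at offsets 8..15: 00 FE 21 70 3F D7 D1 C9.
Little-endian: lowest address holds the least-significant byte.
Reassemble most-significant byte first: C9 D1 D7 3F 70 21 FE 00 → 0xC9D1D73F7021FE00.
0xC9D1D73F7021FE00 = 14542641339220229632.

14542641339220229632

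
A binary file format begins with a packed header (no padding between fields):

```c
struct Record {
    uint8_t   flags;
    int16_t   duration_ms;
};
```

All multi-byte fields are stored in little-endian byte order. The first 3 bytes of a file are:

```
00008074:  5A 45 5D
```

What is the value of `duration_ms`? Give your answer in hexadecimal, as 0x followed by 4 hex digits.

0x5D45

`duration_ms` follows `flags` (1 byte), so it starts at byte offset 1 and occupies 2 bytes.
Bytes at offsets 1..2: 45 5D.
Little-endian stores the least-significant byte at the lowest address.
Reassemble most-significant byte first: 5D 45 → 0x5D45.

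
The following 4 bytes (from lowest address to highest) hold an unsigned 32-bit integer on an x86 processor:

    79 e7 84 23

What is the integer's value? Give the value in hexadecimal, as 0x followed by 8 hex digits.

In little-endian order the low byte comes first in memory.
Reassemble most-significant byte first: 23 84 E7 79 → 0x2384E779.

0x2384E779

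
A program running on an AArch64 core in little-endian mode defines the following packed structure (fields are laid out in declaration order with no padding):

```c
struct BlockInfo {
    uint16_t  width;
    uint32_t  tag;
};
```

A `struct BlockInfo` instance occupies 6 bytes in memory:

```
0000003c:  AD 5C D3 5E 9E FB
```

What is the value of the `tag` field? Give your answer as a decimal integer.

`tag` follows `width` (2 bytes), so it starts at byte offset 2 and occupies 4 bytes.
Bytes at offsets 2..5: D3 5E 9E FB.
Little-endian stores the least-significant byte at the lowest address.
Reassemble most-significant byte first: FB 9E 5E D3 → 0xFB9E5ED3.
0xFB9E5ED3 = 4221460179.

4221460179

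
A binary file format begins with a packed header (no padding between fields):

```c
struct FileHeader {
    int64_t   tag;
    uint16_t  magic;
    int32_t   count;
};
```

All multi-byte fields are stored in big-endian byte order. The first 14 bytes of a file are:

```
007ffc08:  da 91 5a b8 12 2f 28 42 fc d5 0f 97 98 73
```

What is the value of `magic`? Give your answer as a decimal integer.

`magic` follows `tag` (8 bytes), so it starts at byte offset 8 and occupies 2 bytes.
Bytes at offsets 8..9: FC D5.
Big-endian: lowest address holds the most-significant byte.
The bytes are already most-significant first: 0xFCD5.
0xFCD5 = 64725.

64725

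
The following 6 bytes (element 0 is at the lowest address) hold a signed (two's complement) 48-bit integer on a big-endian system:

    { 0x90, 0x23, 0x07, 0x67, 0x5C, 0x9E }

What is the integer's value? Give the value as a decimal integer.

In big-endian order the high byte comes first in memory.
The bytes are already most-significant first: 0x902307675C9E.
Top bit is set, so as a signed 48-bit value this is 0x902307675C9E − 2^48 = -122994854241122.

-122994854241122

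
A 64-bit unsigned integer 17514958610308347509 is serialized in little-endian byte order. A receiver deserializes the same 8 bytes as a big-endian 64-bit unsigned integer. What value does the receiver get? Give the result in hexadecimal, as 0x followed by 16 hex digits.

17514958610308347509 in 64-bit hexadecimal is 0xF311A20ECF193675.
Stored little-endian, the bytes at ascending addresses are 75 36 19 CF 0E A2 11 F3.
Read back as big-endian, the last byte is least significant, giving 0x753619CF0EA211F3.

0x753619CF0EA211F3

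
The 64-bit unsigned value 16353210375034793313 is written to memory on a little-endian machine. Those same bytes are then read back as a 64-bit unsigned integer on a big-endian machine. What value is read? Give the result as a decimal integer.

7020318440653517538

16353210375034793313 in 64-bit hexadecimal is 0xE2F246316D2E6D61.
Stored little-endian, the bytes at ascending addresses are 61 6D 2E 6D 31 46 F2 E2.
Read back as big-endian, the last byte is least significant, giving 0x616D2E6D3146F2E2.
0x616D2E6D3146F2E2 = 7020318440653517538.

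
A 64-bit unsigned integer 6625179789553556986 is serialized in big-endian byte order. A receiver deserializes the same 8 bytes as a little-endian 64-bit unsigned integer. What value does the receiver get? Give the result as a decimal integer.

18076727323626697051

6625179789553556986 in 64-bit hexadecimal is 0x5BF15DEAB96FDDFA.
Stored big-endian, the bytes at ascending addresses are 5B F1 5D EA B9 6F DD FA.
Read back as little-endian, the first byte is least significant, giving 0xFADD6FB9EA5DF15B.
0xFADD6FB9EA5DF15B = 18076727323626697051.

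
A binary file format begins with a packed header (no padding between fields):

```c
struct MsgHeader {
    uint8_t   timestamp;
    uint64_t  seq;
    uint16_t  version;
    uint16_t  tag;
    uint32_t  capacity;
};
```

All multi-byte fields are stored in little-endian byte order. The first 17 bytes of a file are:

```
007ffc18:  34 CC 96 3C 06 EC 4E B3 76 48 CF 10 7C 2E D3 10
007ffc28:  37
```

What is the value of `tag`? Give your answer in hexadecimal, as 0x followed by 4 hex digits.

`tag` follows `timestamp` (1 B), `seq` (8 B), `version` (2 B), so it starts at offset 1 + 8 + 2 = 11 and occupies 2 bytes.
Bytes at offsets 11..12: 10 7C.
Little-endian stores the least-significant byte at the lowest address.
Reassemble most-significant byte first: 7C 10 → 0x7C10.

0x7C10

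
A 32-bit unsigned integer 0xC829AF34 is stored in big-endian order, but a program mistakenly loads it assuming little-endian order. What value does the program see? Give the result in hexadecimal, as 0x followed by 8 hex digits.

0x34AF29C8

Stored big-endian, the bytes at ascending addresses are C8 29 AF 34.
Read back as little-endian, the first byte is least significant, giving 0x34AF29C8.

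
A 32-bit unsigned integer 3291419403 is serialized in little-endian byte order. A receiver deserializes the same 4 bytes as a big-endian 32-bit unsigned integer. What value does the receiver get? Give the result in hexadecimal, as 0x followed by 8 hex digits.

0x0B132FC4

3291419403 in 32-bit hexadecimal is 0xC42F130B.
Stored little-endian, the bytes at ascending addresses are 0B 13 2F C4.
Read back as big-endian, the last byte is least significant, giving 0x0B132FC4.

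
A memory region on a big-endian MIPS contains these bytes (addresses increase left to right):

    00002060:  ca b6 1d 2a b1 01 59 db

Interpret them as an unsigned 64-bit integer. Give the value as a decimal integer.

14606894510618270171

Big-endian stores the most-significant byte at the lowest address.
The bytes are already most-significant first: 0xCAB61D2AB10159DB.
0xCAB61D2AB10159DB = 14606894510618270171.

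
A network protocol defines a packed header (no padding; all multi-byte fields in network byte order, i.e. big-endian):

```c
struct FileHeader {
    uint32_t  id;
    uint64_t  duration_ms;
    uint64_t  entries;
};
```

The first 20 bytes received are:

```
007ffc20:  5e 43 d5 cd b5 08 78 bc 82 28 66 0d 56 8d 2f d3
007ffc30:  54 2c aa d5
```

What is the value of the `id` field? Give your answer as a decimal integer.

`id` is the first field, at byte offset 0, occupying 4 bytes.
Bytes at offsets 0..3: 5E 43 D5 CD.
Big-endian stores the most-significant byte at the lowest address.
The bytes are already most-significant first: 0x5E43D5CD.
0x5E43D5CD = 1581503949.

1581503949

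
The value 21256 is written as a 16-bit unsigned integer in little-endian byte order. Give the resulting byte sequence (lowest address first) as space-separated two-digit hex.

08 53

21256 in hexadecimal, padded to 16 bits, is 0x5308.
Split into bytes (most-significant first): 53 08.
Little-endian: lowest address holds the least-significant byte.
So at ascending addresses the bytes are 08 53.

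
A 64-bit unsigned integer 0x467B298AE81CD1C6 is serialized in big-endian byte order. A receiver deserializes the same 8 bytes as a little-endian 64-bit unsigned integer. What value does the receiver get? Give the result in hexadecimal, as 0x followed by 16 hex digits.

Stored big-endian, the bytes at ascending addresses are 46 7B 29 8A E8 1C D1 C6.
Read back as little-endian, the first byte is least significant, giving 0xC6D11CE88A297B46.

0xC6D11CE88A297B46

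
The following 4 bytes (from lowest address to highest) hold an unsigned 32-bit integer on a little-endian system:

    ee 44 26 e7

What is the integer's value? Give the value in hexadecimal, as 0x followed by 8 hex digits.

Little-endian stores the least-significant byte at the lowest address.
Reassemble most-significant byte first: E7 26 44 EE → 0xE72644EE.

0xE72644EE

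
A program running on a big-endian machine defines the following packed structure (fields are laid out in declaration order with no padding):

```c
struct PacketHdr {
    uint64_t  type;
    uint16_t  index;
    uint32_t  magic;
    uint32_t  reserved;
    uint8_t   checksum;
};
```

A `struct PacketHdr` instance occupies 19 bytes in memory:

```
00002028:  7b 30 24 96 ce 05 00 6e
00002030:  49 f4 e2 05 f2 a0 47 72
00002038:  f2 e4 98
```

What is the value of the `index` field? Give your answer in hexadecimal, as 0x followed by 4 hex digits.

0x49F4

`index` follows `type` (8 bytes), so it starts at byte offset 8 and occupies 2 bytes.
Bytes at offsets 8..9: 49 F4.
Big-endian stores the most-significant byte at the lowest address.
The bytes are already most-significant first: 0x49F4.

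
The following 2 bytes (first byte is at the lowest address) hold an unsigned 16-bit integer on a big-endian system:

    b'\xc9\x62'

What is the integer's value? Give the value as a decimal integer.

51554

In big-endian order the high byte comes first in memory.
The bytes are already most-significant first: 0xC962.
0xC962 = 51554.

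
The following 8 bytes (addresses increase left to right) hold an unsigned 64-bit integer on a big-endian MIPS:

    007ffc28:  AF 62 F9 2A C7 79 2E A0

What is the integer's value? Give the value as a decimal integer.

In big-endian order the high byte comes first in memory.
The bytes are already most-significant first: 0xAF62F92AC7792EA0.
0xAF62F92AC7792EA0 = 12637937466485583520.

12637937466485583520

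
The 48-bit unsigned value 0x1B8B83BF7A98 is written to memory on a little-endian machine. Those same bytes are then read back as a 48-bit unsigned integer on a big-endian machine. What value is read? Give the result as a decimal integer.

167652966501147

Stored little-endian, the bytes at ascending addresses are 98 7A BF 83 8B 1B.
Read back as big-endian, the last byte is least significant, giving 0x987ABF838B1B.
0x987ABF838B1B = 167652966501147.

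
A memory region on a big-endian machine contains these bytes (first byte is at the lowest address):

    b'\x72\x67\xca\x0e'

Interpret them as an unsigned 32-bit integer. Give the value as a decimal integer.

In big-endian order the high byte comes first in memory.
The bytes are already most-significant first: 0x7267CA0E.
0x7267CA0E = 1919404558.

1919404558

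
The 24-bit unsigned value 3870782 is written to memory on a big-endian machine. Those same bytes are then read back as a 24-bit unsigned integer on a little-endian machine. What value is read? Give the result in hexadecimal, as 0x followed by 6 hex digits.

0x3E103B

3870782 in 24-bit hexadecimal is 0x3B103E.
Stored big-endian, the bytes at ascending addresses are 3B 10 3E.
Read back as little-endian, the first byte is least significant, giving 0x3E103B.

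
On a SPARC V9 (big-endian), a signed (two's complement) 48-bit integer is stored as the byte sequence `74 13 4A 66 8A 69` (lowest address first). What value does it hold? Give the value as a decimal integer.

127626201434729

Big-endian stores the most-significant byte at the lowest address.
The bytes are already most-significant first: 0x74134A668A69.
0x74134A668A69 = 127626201434729.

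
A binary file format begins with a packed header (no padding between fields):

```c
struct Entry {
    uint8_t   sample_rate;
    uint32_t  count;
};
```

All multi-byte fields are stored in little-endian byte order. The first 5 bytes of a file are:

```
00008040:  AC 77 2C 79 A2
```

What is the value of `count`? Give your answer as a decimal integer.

2725850231

`count` follows `sample_rate` (1 byte), so it starts at byte offset 1 and occupies 4 bytes.
Bytes at offsets 1..4: 77 2C 79 A2.
Little-endian: lowest address holds the least-significant byte.
Reassemble most-significant byte first: A2 79 2C 77 → 0xA2792C77.
0xA2792C77 = 2725850231.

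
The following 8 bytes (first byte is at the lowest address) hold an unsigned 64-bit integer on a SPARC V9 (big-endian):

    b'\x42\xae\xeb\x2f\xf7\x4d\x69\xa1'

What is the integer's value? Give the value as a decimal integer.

4805036443695933857

Big-endian: lowest address holds the most-significant byte.
The bytes are already most-significant first: 0x42AEEB2FF74D69A1.
0x42AEEB2FF74D69A1 = 4805036443695933857.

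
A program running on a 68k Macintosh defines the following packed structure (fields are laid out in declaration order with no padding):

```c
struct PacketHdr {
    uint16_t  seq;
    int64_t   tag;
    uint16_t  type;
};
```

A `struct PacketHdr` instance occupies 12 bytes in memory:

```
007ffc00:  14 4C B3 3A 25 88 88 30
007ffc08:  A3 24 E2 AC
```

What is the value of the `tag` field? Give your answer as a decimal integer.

`tag` follows `seq` (2 bytes), so it starts at byte offset 2 and occupies 8 bytes.
Bytes at offsets 2..9: B3 3A 25 88 88 30 A3 24.
In big-endian order the high byte comes first in memory.
The bytes are already most-significant first: 0xB33A25888830A324.
Top bit is set, so as a signed 64-bit value this is 0xB33A25888830A324 − 2^64 = -5532067923940564188.

-5532067923940564188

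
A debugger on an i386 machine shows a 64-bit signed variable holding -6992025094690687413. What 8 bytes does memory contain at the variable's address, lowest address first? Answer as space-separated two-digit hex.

4B 36 58 C2 38 56 F7 9E

Two's complement of -6992025094690687413 in 64 bits: 6992025094690687413 = 0x6108A9C73DA7C9B5; invert → 0x9EF75638C258364A; add 1 → 0x9EF75638C258364B.
Split into bytes (most-significant first): 9E F7 56 38 C2 58 36 4B.
Little-endian stores the least-significant byte at the lowest address.
So at ascending addresses the bytes are 4B 36 58 C2 38 56 F7 9E.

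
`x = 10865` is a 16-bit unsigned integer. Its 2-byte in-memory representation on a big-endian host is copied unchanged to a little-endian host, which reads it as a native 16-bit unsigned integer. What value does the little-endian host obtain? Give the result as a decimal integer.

10865 in 16-bit hexadecimal is 0x2A71.
Stored big-endian, the bytes at ascending addresses are 2A 71.
Read back as little-endian, the first byte is least significant, giving 0x712A.
0x712A = 28970.

28970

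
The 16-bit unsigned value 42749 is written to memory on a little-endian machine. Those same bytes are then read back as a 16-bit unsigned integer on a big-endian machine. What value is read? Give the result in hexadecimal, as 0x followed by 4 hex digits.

42749 in 16-bit hexadecimal is 0xA6FD.
Stored little-endian, the bytes at ascending addresses are FD A6.
Read back as big-endian, the last byte is least significant, giving 0xFDA6.

0xFDA6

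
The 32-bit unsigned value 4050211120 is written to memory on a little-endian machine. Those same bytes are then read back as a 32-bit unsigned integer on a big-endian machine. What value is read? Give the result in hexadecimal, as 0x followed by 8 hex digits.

0x305169F1

4050211120 in 32-bit hexadecimal is 0xF1695130.
Stored little-endian, the bytes at ascending addresses are 30 51 69 F1.
Read back as big-endian, the last byte is least significant, giving 0x305169F1.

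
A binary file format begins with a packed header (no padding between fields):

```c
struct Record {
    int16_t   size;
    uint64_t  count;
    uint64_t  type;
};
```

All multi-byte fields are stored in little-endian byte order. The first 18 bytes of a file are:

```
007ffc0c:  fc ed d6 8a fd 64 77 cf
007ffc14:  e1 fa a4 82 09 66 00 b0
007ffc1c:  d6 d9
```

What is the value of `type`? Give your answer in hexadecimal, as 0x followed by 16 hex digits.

0xD9D6B000660982A4

`type` follows `size` (2 B), `count` (8 B), so it starts at offset 2 + 8 = 10 and occupies 8 bytes.
Bytes at offsets 10..17: A4 82 09 66 00 B0 D6 D9.
Little-endian: lowest address holds the least-significant byte.
Reassemble most-significant byte first: D9 D6 B0 00 66 09 82 A4 → 0xD9D6B000660982A4.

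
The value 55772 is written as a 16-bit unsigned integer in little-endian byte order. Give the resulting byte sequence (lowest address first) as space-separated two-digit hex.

55772 in hexadecimal, padded to 16 bits, is 0xD9DC.
Split into bytes (most-significant first): D9 DC.
Little-endian stores the least-significant byte at the lowest address.
So at ascending addresses the bytes are DC D9.

DC D9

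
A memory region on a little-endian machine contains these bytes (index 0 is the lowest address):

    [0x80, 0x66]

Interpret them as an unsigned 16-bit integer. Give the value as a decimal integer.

26240

In little-endian order the low byte comes first in memory.
Reassemble most-significant byte first: 66 80 → 0x6680.
0x6680 = 26240.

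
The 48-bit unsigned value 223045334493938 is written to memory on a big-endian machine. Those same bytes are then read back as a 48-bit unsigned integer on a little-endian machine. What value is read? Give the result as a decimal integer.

266541086661578

223045334493938 in 48-bit hexadecimal is 0xCADBC9EE6AF2.
Stored big-endian, the bytes at ascending addresses are CA DB C9 EE 6A F2.
Read back as little-endian, the first byte is least significant, giving 0xF26AEEC9DBCA.
0xF26AEEC9DBCA = 266541086661578.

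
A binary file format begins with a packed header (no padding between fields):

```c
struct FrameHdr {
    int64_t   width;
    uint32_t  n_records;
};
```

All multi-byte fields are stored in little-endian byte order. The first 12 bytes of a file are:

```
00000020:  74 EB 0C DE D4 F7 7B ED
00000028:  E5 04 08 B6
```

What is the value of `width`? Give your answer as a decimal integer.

-1334200370954704012

`width` is the first field, at byte offset 0, occupying 8 bytes.
Bytes at offsets 0..7: 74 EB 0C DE D4 F7 7B ED.
Little-endian stores the least-significant byte at the lowest address.
Reassemble most-significant byte first: ED 7B F7 D4 DE 0C EB 74 → 0xED7BF7D4DE0CEB74.
Top bit is set, so as a signed 64-bit value this is 0xED7BF7D4DE0CEB74 − 2^64 = -1334200370954704012.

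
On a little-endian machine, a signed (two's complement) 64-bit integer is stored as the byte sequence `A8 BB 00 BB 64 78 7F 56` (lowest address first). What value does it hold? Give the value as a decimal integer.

Little-endian stores the least-significant byte at the lowest address.
Reassemble most-significant byte first: 56 7F 78 64 BB 00 BB A8 → 0x567F7864BB00BBA8.
0x567F7864BB00BBA8 = 6232832783333505960.

6232832783333505960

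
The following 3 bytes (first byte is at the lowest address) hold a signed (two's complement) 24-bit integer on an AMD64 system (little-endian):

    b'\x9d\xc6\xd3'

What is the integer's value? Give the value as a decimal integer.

-2898275

Little-endian: lowest address holds the least-significant byte.
Reassemble most-significant byte first: D3 C6 9D → 0xD3C69D.
Top bit is set, so as a signed 24-bit value this is 0xD3C69D − 2^24 = -2898275.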